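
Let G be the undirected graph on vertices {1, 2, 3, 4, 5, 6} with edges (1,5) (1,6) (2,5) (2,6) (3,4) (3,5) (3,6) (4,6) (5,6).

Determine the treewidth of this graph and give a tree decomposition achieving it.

Every bag has size at most 3, so the width is 3 − 1 = 2 and tw(G) ≤ 2. For the lower bound, the 3 vertices {3, 4, 6} are pairwise adjacent, and any tree decomposition puts a clique entirely inside one bag — forcing width ≥ 2. Combining the bounds, tw(G) = 2.

Treewidth 2.
One optimal decomposition is:
Bags: B1 = {3, 4, 6}  B2 = {3, 5, 6}  B3 = {2, 5, 6}  B4 = {1, 5, 6}
Tree: B1–B2, B2–B3, B2–B4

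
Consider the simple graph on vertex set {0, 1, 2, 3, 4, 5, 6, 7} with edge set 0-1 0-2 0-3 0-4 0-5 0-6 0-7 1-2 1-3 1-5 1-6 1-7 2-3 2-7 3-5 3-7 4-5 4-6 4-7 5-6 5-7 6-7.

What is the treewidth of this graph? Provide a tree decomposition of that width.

Each bag holds 5 vertices, so the decomposition has width 4, which upper-bounds the treewidth. Conversely, {0, 1, 2, 3, 7} is a clique of size 5, and the vertices of any clique must share a bag in every tree decomposition; so some bag has ≥ 5 vertices and tw(G) ≥ 4. Therefore the treewidth is 4.

Treewidth 4.
One such decomposition:
Bags: B1 = {0, 4, 5, 6, 7}  B2 = {0, 1, 5, 6, 7}  B3 = {0, 1, 3, 5, 7}  B4 = {0, 1, 2, 3, 7}
Tree: B1–B2, B2–B3, B3–B4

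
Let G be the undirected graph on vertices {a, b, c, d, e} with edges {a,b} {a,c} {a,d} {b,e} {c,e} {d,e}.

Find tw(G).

2

A width-2 tree decomposition is:
Bags: B1 = {a, c, e}  B2 = {a, b, e}  B3 = {a, d, e}
Tree: B1–B2, B2–B3
Each bag holds 3 vertices, so the decomposition has width 2, which upper-bounds the treewidth. The edges e–c–a–b–e form a cycle, so G is not a tree and its treewidth is at least 2. Hence tw(G) = 2 exactly.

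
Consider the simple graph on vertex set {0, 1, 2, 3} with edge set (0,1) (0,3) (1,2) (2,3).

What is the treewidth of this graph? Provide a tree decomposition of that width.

Treewidth 2.
One such decomposition:
Bags: B1 = {0, 1, 2}  B2 = {0, 2, 3}
Tree: B1–B2

Every bag has size at most 3, so the width is 3 − 1 = 2 and tw(G) ≤ 2. For the lower bound, G contains the cycle 2–1–0–3–2, so G is not a forest; only forests have treewidth ≤ 1, hence tw(G) ≥ 2. Combining the bounds, tw(G) = 2.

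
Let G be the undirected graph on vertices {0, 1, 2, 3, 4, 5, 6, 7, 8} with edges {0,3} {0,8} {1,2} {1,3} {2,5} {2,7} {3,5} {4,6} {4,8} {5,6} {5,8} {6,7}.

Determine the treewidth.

A width-3 tree decomposition is:
Bags: B1 = {4, 6, 7, 8}  B2 = {5, 6, 7, 8}  B3 = {2, 5, 7, 8}  B4 = {0, 2, 5, 8}  B5 = {0, 2, 3, 5}  B6 = {0, 1, 2, 3}
Tree: B1–B2, B2–B3, B3–B4, B4–B5, B5–B6
Each bag holds 4 vertices, so the decomposition has width 3, which upper-bounds the treewidth. For the lower bound: the 4 vertex sets {4,6,7}, {8}, {5}, {0,1,2,3} are disjoint, each induces a connected subgraph, and every pair is joined by at least one edge of G. Contracting each set to a single vertex therefore yields K_{4} as a minor, and since treewidth is minor-monotone, tw(G) ≥ tw(K_{4}) = 3. Hence tw(G) = 3 exactly.

3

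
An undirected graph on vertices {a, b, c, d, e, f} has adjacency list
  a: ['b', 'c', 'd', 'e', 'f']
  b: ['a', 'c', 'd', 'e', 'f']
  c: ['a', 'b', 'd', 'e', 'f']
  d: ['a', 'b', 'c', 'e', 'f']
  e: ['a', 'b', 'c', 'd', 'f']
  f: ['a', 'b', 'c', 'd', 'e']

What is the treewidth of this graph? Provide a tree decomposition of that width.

A single bag containing all 6 vertices is trivially a valid decomposition of width 5. Conversely, {a, b, c, d, e, f} is a clique of size 6, and the vertices of any clique must share a bag in every tree decomposition; so some bag has ≥ 6 vertices and tw(G) ≥ 5. Hence tw(G) = 5 exactly.

Treewidth 5.
Bags: B1 = {a, b, c, d, e, f}
Tree: (single bag)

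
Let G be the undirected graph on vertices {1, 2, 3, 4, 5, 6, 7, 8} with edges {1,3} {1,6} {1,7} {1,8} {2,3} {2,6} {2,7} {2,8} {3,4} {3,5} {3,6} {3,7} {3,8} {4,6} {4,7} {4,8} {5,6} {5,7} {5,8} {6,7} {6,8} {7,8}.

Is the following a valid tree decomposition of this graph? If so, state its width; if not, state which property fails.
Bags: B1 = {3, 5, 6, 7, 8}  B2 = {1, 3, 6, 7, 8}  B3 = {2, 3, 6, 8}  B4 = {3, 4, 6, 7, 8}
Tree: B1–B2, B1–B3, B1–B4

No — edge (7,2) lies in no bag.

A tree decomposition must satisfy three properties: every vertex lies in some bag; for every edge, both endpoints lie together in some bag; and for every vertex, the bags containing it form a connected subtree. Here edge (7,2) lies in no bag, so the decomposition is invalid.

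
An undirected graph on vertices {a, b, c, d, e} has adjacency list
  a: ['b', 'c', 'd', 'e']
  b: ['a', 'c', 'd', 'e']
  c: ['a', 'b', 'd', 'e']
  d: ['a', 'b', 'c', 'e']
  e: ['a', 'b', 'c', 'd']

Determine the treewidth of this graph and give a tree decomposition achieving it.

A single bag containing all 5 vertices is trivially a valid decomposition of width 4. Conversely, {a, b, c, d, e} is a clique of size 5, and the vertices of any clique must share a bag in every tree decomposition; so some bag has ≥ 5 vertices and tw(G) ≥ 4. Hence tw(G) = 4 exactly.

Treewidth 4.
Bags: B1 = {a, b, c, d, e}
Tree: (single bag)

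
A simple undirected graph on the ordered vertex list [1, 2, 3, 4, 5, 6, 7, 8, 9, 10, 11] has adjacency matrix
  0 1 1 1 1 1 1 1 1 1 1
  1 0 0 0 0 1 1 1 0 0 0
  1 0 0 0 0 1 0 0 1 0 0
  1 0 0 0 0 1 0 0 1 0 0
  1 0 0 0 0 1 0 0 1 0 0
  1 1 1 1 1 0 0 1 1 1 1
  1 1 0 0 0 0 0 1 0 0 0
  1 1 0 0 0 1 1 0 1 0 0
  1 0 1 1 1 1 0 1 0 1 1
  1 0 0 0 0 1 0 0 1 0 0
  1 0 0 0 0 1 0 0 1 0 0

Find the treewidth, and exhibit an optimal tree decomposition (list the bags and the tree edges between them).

Treewidth 3.
One optimal decomposition is:
Bags: B1 = {1, 6, 8, 9}  B2 = {1, 6, 9, 10}  B3 = {1, 3, 6, 9}  B4 = {1, 4, 6, 9}  B5 = {1, 2, 6, 8}  B6 = {1, 5, 6, 9}  B7 = {1, 2, 7, 8}  B8 = {1, 6, 9, 11}
Tree: B1–B2, B2–B3, B3–B4, B1–B5, B2–B6, B5–B7, B3–B8

The largest bag has 4 vertices, giving width 3; this decomposition certifies tw(G) ≤ 3. Conversely, {1, 3, 6, 9} is a clique of size 4, and the vertices of any clique must share a bag in every tree decomposition; so some bag has ≥ 4 vertices and tw(G) ≥ 3. The upper and lower bounds meet at 3, so that is the treewidth.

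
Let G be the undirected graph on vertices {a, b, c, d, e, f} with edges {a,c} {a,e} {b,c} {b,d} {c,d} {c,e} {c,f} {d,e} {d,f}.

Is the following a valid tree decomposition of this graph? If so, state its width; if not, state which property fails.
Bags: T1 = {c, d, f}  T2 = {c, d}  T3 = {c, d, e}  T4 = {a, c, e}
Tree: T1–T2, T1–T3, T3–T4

No — vertex b appears in no bag.

A tree decomposition must satisfy three properties: every vertex lies in some bag; for every edge, both endpoints lie together in some bag; and for every vertex, the bags containing it form a connected subtree. Here vertex b appears in no bag, so the decomposition is invalid.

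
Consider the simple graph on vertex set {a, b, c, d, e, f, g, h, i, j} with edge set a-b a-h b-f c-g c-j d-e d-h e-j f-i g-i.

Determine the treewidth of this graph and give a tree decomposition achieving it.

Treewidth 2.
One such decomposition:
Bags: B1 = {d, e, h}  B2 = {e, h, j}  B3 = {c, h, j}  B4 = {c, g, h}  B5 = {g, h, i}  B6 = {f, h, i}  B7 = {b, f, h}  B8 = {a, b, h}
Tree: B1–B2, B2–B3, B3–B4, B4–B5, B5–B6, B6–B7, B7–B8

The largest bag has 3 vertices, giving width 2; this decomposition certifies tw(G) ≤ 2. For the lower bound, G contains the cycle h–d–e–j–c–g–i–f–b–a–h, so G is not a forest; only forests have treewidth ≤ 1, hence tw(G) ≥ 2. Combining the bounds, tw(G) = 2.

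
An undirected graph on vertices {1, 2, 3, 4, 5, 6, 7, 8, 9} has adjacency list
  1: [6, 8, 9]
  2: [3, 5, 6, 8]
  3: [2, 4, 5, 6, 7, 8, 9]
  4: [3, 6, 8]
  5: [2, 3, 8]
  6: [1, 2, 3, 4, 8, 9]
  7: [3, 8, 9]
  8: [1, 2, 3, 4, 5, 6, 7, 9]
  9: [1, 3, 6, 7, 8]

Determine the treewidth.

3

A width-3 tree decomposition is:
Bags: B1 = {3, 6, 8, 9}  B2 = {2, 3, 6, 8}  B3 = {2, 3, 5, 8}  B4 = {3, 4, 6, 8}  B5 = {3, 7, 8, 9}  B6 = {1, 6, 8, 9}
Tree: B1–B2, B2–B3, B2–B4, B1–B5, B1–B6
Every bag has size at most 4, so the width is 4 − 1 = 3 and tw(G) ≤ 3. For the lower bound, the 4 vertices {1, 6, 8, 9} are pairwise adjacent, and any tree decomposition puts a clique entirely inside one bag — forcing width ≥ 3. Therefore the treewidth is 3.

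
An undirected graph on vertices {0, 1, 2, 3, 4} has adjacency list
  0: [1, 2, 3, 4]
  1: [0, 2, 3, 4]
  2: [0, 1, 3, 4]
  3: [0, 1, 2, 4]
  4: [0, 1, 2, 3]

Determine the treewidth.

A width-4 tree decomposition is:
Bags: B1 = {0, 1, 2, 3, 4}
Tree: (single bag)
With just one bag of size 5, the width is 5 − 1 = 4, so tw(G) ≤ 4. For the lower bound, the 5 vertices {0, 1, 2, 3, 4} are pairwise adjacent, and any tree decomposition puts a clique entirely inside one bag — forcing width ≥ 4. Combining the bounds, tw(G) = 4.

4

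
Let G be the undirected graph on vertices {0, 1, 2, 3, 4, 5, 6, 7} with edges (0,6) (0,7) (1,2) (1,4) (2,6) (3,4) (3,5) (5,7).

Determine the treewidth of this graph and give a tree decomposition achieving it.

The largest bag has 3 vertices, giving width 2; this decomposition certifies tw(G) ≤ 2. The edges 4–3–5–7–0–6–2–1–4 form a cycle, so G is not a tree and its treewidth is at least 2. Hence tw(G) = 2 exactly.

Treewidth 2.
One such decomposition:
Bags: B1 = {3, 4, 5}  B2 = {4, 5, 7}  B3 = {0, 4, 7}  B4 = {0, 4, 6}  B5 = {2, 4, 6}  B6 = {1, 2, 4}
Tree: B1–B2, B2–B3, B3–B4, B4–B5, B5–B6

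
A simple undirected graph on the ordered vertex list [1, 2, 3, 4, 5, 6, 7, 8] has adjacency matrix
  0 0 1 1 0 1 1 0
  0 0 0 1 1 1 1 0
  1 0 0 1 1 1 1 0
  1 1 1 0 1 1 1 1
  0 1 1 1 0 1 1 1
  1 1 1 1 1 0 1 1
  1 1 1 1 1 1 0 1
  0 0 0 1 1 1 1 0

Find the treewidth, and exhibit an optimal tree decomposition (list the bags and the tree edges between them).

The largest bag has 5 vertices, giving width 4; this decomposition certifies tw(G) ≤ 4. For the lower bound, the 5 vertices {1, 3, 4, 6, 7} are pairwise adjacent, and any tree decomposition puts a clique entirely inside one bag — forcing width ≥ 4. Combining the bounds, tw(G) = 4.

Treewidth 4.
One optimal decomposition is:
Bags: B1 = {3, 4, 5, 6, 7}  B2 = {4, 5, 6, 7, 8}  B3 = {1, 3, 4, 6, 7}  B4 = {2, 4, 5, 6, 7}
Tree: B1–B2, B1–B3, B1–B4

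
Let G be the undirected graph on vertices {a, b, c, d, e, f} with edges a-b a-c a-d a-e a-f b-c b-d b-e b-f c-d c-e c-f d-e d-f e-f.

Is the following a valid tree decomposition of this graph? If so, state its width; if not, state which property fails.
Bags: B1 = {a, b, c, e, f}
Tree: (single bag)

A tree decomposition must satisfy three properties: every vertex lies in some bag; for every edge, both endpoints lie together in some bag; and for every vertex, the bags containing it form a connected subtree. Here vertex d appears in no bag, so the decomposition is invalid.

No — vertex d appears in no bag.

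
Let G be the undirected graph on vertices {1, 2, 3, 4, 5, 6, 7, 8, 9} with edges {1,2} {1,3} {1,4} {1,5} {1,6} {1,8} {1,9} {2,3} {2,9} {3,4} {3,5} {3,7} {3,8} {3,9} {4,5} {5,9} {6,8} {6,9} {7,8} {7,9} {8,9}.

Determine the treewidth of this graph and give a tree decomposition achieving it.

Treewidth 3.
Bags: B1 = {1, 3, 8, 9}  B2 = {1, 3, 5, 9}  B3 = {1, 2, 3, 9}  B4 = {1, 6, 8, 9}  B5 = {1, 3, 4, 5}  B6 = {3, 7, 8, 9}
Tree: B1–B2, B2–B3, B1–B4, B2–B5, B1–B6

Each bag holds 4 vertices, so the decomposition has width 3, which upper-bounds the treewidth. For the lower bound, the 4 vertices {1, 3, 8, 9} are pairwise adjacent, and any tree decomposition puts a clique entirely inside one bag — forcing width ≥ 3. The upper and lower bounds meet at 3, so that is the treewidth.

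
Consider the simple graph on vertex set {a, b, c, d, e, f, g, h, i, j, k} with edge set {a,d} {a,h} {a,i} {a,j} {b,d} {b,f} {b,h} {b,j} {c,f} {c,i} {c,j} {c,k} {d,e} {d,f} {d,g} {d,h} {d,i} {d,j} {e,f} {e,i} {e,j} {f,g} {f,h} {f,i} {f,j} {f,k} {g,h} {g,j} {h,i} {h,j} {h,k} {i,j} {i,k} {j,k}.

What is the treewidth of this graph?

A width-4 tree decomposition is:
Bags: B1 = {f, h, i, j, k}  B2 = {d, f, h, i, j}  B3 = {c, f, i, j, k}  B4 = {b, d, f, h, j}  B5 = {a, d, h, i, j}  B6 = {d, f, g, h, j}  B7 = {d, e, f, i, j}
Tree: B1–B2, B1–B3, B2–B4, B2–B5, B2–B6, B2–B7
Each bag holds 5 vertices, so the decomposition has width 4, which upper-bounds the treewidth. Conversely, {a, d, h, i, j} is a clique of size 5, and the vertices of any clique must share a bag in every tree decomposition; so some bag has ≥ 5 vertices and tw(G) ≥ 4. Hence tw(G) = 4 exactly.

4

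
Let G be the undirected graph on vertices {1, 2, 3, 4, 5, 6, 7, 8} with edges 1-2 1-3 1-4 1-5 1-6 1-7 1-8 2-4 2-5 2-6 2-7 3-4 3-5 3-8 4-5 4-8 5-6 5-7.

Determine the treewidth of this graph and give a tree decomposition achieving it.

The largest bag has 4 vertices, giving width 3; this decomposition certifies tw(G) ≤ 3. Conversely, {1, 3, 4, 8} is a clique of size 4, and the vertices of any clique must share a bag in every tree decomposition; so some bag has ≥ 4 vertices and tw(G) ≥ 3. Combining the bounds, tw(G) = 3.

Treewidth 3.
One optimal decomposition is:
Bags: B1 = {1, 2, 4, 5}  B2 = {1, 3, 4, 5}  B3 = {1, 2, 5, 7}  B4 = {1, 2, 5, 6}  B5 = {1, 3, 4, 8}
Tree: B1–B2, B1–B3, B1–B4, B2–B5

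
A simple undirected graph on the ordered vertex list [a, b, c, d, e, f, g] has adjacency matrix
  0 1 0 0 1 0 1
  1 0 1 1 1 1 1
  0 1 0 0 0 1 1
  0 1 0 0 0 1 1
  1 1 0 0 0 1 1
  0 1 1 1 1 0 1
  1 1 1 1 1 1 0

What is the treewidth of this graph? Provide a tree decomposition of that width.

Treewidth 3.
One such decomposition:
Bags: B1 = {b, e, f, g}  B2 = {a, b, e, g}  B3 = {b, c, f, g}  B4 = {b, d, f, g}
Tree: B1–B2, B1–B3, B3–B4

Every bag has size at most 4, so the width is 4 − 1 = 3 and tw(G) ≤ 3. On the other hand G contains the 4-clique {a, b, e, g}. A clique must lie in a single bag of any decomposition, so no decomposition can have width below 3. Combining the bounds, tw(G) = 3.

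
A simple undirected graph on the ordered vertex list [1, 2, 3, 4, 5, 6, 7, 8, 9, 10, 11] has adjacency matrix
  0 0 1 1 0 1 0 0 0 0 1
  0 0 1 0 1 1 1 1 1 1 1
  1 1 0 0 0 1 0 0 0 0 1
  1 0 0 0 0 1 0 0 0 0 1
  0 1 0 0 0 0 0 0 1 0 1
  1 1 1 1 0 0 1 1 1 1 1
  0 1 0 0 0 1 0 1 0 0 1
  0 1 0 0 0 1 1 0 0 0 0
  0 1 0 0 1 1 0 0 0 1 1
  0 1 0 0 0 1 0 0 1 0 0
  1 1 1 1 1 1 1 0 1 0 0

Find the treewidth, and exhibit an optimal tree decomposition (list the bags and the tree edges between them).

Treewidth 3.
Bags: B1 = {2, 3, 6, 11}  B2 = {2, 6, 9, 11}  B3 = {1, 3, 6, 11}  B4 = {2, 6, 9, 10}  B5 = {2, 6, 7, 11}  B6 = {1, 4, 6, 11}  B7 = {2, 6, 7, 8}  B8 = {2, 5, 9, 11}
Tree: B1–B2, B1–B3, B2–B4, B1–B5, B3–B6, B5–B7, B2–B8

Every bag has size at most 4, so the width is 4 − 1 = 3 and tw(G) ≤ 3. Conversely, {2, 5, 9, 11} is a clique of size 4, and the vertices of any clique must share a bag in every tree decomposition; so some bag has ≥ 4 vertices and tw(G) ≥ 3. The upper and lower bounds meet at 3, so that is the treewidth.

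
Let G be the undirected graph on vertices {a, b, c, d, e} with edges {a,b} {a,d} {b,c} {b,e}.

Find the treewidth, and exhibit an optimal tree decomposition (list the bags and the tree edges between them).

Each bag holds 2 vertices, so the decomposition has width 1, which upper-bounds the treewidth. Since G has at least one edge (e.g. b–e), it is not an edgeless graph, so tw(G) ≥ 1. Combining the bounds, tw(G) = 1.

Treewidth 1.
Bags: B1 = {b, e}  B2 = {a, b}  B3 = {b, c}  B4 = {a, d}
Tree: B1–B2, B2–B3, B2–B4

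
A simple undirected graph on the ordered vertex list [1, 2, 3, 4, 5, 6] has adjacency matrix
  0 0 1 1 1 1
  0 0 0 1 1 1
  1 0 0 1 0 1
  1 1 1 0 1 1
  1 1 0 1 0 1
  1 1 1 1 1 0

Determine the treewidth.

3

A width-3 tree decomposition is:
Bags: B1 = {1, 4, 5, 6}  B2 = {1, 3, 4, 6}  B3 = {2, 4, 5, 6}
Tree: B1–B2, B1–B3
Every bag has size at most 4, so the width is 4 − 1 = 3 and tw(G) ≤ 3. On the other hand G contains the 4-clique {1, 3, 4, 6}. A clique must lie in a single bag of any decomposition, so no decomposition can have width below 3. Therefore the treewidth is 3.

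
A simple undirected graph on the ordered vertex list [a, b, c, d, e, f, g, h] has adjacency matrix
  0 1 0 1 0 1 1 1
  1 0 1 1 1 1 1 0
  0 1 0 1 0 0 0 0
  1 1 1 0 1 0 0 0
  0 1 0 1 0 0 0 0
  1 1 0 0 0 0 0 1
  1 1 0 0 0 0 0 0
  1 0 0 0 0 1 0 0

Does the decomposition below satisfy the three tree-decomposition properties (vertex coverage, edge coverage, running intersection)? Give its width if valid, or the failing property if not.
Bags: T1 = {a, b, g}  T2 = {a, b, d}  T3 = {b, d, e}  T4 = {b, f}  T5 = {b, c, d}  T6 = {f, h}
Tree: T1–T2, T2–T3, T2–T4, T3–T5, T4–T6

No — edge (a,f) lies in no bag.

A tree decomposition must satisfy three properties: every vertex lies in some bag; for every edge, both endpoints lie together in some bag; and for every vertex, the bags containing it form a connected subtree. Here edge (a,f) lies in no bag, so the decomposition is invalid.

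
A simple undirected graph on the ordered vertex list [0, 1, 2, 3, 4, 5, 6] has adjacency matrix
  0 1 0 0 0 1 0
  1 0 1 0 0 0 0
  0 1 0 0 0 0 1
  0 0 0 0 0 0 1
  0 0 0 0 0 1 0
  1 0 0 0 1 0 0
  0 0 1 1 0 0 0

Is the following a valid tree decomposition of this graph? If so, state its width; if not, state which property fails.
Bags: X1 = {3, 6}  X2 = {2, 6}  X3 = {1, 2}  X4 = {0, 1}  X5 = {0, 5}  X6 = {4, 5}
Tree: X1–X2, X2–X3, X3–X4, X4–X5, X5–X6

Yes; width 1.

Every vertex of G appears in some bag (union = {0, 1, 2, 3, 4, 5, 6}); every edge is covered by a bag; and for each vertex v the set of bags containing v is connected in the bag tree. The decomposition is therefore valid. The largest bag has 2 vertices, so the width is 1.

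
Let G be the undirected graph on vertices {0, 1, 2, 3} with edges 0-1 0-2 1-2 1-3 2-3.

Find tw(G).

A width-2 tree decomposition is:
Bags: B1 = {1, 2, 3}  B2 = {0, 1, 2}
Tree: B1–B2
Each bag holds 3 vertices, so the decomposition has width 2, which upper-bounds the treewidth. On the other hand G contains the 3-clique {0, 1, 2}. A clique must lie in a single bag of any decomposition, so no decomposition can have width below 2. The upper and lower bounds meet at 2, so that is the treewidth.

2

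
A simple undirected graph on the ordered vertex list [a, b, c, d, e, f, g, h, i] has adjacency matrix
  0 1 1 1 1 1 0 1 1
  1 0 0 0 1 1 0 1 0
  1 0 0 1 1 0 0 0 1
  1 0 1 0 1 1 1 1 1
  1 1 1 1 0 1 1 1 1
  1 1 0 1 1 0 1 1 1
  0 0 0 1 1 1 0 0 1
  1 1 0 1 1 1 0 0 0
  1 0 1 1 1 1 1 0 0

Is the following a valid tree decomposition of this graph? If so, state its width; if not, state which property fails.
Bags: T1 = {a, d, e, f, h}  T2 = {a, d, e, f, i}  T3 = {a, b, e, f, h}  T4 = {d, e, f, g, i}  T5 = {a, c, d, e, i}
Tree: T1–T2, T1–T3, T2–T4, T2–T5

Yes; width 4.

Checking the three conditions: (i) the bags cover all of {a, b, c, d, e, f, g, h, i}; (ii) for each edge, some bag contains both endpoints; (iii) the bags containing any fixed vertex form a subtree. All hold, so the decomposition is valid with width 5 − 1 = 4.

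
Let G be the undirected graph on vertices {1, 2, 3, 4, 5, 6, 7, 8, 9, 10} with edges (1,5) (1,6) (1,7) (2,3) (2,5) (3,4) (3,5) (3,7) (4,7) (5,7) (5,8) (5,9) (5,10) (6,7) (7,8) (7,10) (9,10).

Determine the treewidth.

A width-2 tree decomposition is:
Bags: B1 = {1, 5, 7}  B2 = {1, 6, 7}  B3 = {3, 5, 7}  B4 = {5, 7, 10}  B5 = {2, 3, 5}  B6 = {3, 4, 7}  B7 = {5, 7, 8}  B8 = {5, 9, 10}
Tree: B1–B2, B1–B3, B1–B4, B3–B5, B3–B6, B3–B7, B4–B8
The largest bag has 3 vertices, giving width 2; this decomposition certifies tw(G) ≤ 2. For the lower bound, the 3 vertices {3, 4, 7} are pairwise adjacent, and any tree decomposition puts a clique entirely inside one bag — forcing width ≥ 2. Combining the bounds, tw(G) = 2.

2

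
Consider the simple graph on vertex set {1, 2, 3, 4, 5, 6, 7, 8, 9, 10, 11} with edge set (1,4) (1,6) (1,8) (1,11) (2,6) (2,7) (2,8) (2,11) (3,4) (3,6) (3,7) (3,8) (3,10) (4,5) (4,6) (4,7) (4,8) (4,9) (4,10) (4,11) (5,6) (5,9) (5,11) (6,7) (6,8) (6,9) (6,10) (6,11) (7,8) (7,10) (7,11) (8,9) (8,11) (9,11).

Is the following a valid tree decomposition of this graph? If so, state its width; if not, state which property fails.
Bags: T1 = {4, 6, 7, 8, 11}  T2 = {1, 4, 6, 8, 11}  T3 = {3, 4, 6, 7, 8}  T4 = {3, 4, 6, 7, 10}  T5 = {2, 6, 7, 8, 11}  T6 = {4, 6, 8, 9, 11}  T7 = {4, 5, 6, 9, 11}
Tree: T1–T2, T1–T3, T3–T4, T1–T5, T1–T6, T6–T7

Yes; width 4.

Every vertex of G appears in some bag (union = {1, 2, 3, 4, 5, 6, 7, 8, 9, 10, 11}); every edge is covered by a bag; and for each vertex v the set of bags containing v is connected in the bag tree. The decomposition is therefore valid. The largest bag has 5 vertices, so the width is 4.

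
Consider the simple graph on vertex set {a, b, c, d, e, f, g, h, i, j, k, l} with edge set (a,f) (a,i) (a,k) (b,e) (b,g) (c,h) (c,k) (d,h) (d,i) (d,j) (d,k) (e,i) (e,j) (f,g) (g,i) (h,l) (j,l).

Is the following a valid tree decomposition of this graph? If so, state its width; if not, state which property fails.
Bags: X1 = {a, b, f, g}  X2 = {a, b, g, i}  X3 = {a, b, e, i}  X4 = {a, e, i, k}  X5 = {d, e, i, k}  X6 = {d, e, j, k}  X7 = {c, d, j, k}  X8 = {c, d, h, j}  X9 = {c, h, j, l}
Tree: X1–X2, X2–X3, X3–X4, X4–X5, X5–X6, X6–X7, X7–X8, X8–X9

Yes; width 3.

Vertex coverage: the bags together contain {a, b, c, d, e, f, g, h, i, j, k, l}, the full vertex set. Edge coverage: each edge of G has both endpoints in at least one bag. Running intersection: for every vertex, the bags containing it form a connected subtree. All three properties hold, so this is a valid tree decomposition of width max|bag| − 1 = 3, and hence tw(G) ≤ 3.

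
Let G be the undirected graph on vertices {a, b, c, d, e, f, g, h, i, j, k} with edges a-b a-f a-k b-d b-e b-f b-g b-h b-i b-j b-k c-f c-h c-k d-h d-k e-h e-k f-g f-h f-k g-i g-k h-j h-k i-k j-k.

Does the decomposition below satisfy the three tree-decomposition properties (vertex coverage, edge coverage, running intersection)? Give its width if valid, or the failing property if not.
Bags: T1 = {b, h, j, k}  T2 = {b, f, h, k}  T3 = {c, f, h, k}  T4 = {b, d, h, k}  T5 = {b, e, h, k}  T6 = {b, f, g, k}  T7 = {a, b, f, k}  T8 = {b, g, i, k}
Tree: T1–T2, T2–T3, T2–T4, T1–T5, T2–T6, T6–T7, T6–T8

Vertex coverage: the bags together contain {a, b, c, d, e, f, g, h, i, j, k}, the full vertex set. Edge coverage: each edge of G has both endpoints in at least one bag. Running intersection: for every vertex, the bags containing it form a connected subtree. All three properties hold, so this is a valid tree decomposition of width max|bag| − 1 = 3, and hence tw(G) ≤ 3.

Yes; width 3.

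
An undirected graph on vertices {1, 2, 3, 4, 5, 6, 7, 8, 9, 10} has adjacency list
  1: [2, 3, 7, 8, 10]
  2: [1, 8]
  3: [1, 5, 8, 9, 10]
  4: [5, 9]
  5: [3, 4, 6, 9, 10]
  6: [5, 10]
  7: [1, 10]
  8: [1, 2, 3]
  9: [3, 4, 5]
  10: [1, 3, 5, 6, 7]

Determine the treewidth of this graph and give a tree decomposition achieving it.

Every bag has size at most 3, so the width is 3 − 1 = 2 and tw(G) ≤ 2. On the other hand G contains the 3-clique {1, 2, 8}. A clique must lie in a single bag of any decomposition, so no decomposition can have width below 2. The upper and lower bounds meet at 2, so that is the treewidth.

Treewidth 2.
Bags: B1 = {3, 5, 10}  B2 = {3, 5, 9}  B3 = {1, 3, 10}  B4 = {5, 6, 10}  B5 = {1, 3, 8}  B6 = {1, 7, 10}  B7 = {4, 5, 9}  B8 = {1, 2, 8}
Tree: B1–B2, B1–B3, B1–B4, B3–B5, B3–B6, B2–B7, B5–B8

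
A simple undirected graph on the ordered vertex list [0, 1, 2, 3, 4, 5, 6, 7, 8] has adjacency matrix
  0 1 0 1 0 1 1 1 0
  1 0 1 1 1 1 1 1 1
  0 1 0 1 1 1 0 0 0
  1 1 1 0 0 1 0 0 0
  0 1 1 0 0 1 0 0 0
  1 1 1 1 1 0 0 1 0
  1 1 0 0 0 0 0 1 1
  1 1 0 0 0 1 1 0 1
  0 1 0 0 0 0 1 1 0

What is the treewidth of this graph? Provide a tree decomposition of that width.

Treewidth 3.
One such decomposition:
Bags: B1 = {0, 1, 3, 5}  B2 = {1, 2, 3, 5}  B3 = {1, 2, 4, 5}  B4 = {0, 1, 5, 7}  B5 = {0, 1, 6, 7}  B6 = {1, 6, 7, 8}
Tree: B1–B2, B2–B3, B1–B4, B4–B5, B5–B6

The largest bag has 4 vertices, giving width 3; this decomposition certifies tw(G) ≤ 3. Conversely, {1, 6, 7, 8} is a clique of size 4, and the vertices of any clique must share a bag in every tree decomposition; so some bag has ≥ 4 vertices and tw(G) ≥ 3. The upper and lower bounds meet at 3, so that is the treewidth.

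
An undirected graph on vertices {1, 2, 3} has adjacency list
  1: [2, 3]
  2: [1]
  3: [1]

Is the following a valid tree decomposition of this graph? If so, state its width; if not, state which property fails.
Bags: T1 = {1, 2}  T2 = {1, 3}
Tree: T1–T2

Yes; width 1.

Every vertex of G appears in some bag (union = {1, 2, 3}); every edge is covered by a bag; and for each vertex v the set of bags containing v is connected in the bag tree. The decomposition is therefore valid. The largest bag has 2 vertices, so the width is 1.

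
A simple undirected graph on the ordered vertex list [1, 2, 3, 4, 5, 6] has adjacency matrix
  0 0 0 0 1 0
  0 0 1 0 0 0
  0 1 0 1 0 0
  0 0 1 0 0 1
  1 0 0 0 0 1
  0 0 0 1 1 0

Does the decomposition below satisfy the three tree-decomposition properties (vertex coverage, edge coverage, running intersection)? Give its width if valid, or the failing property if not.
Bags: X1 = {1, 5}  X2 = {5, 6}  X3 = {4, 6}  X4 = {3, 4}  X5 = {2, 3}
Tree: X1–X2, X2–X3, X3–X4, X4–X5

Yes; width 1.

Vertex coverage: the bags together contain {1, 2, 3, 4, 5, 6}, the full vertex set. Edge coverage: each edge of G has both endpoints in at least one bag. Running intersection: for every vertex, the bags containing it form a connected subtree. All three properties hold, so this is a valid tree decomposition of width max|bag| − 1 = 1, and hence tw(G) ≤ 1.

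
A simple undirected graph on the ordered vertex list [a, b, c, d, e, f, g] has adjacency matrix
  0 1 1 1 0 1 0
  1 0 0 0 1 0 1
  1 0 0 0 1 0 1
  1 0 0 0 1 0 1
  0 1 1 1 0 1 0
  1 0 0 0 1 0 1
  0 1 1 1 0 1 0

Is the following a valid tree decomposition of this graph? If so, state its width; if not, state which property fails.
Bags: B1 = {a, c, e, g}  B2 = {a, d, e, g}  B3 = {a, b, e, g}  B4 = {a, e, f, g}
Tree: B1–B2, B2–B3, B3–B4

Yes; width 3.

Checking the three conditions: (i) the bags cover all of {a, b, c, d, e, f, g}; (ii) for each edge, some bag contains both endpoints; (iii) the bags containing any fixed vertex form a subtree. All hold, so the decomposition is valid with width 4 − 1 = 3.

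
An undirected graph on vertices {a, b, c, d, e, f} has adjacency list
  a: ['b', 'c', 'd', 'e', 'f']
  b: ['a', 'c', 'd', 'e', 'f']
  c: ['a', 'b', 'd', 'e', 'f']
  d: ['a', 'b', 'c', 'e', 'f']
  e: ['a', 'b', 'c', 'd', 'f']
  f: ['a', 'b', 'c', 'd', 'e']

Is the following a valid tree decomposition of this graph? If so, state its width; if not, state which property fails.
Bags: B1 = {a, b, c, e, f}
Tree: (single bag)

No — vertex d appears in no bag.

A tree decomposition must satisfy three properties: every vertex lies in some bag; for every edge, both endpoints lie together in some bag; and for every vertex, the bags containing it form a connected subtree. Here vertex d appears in no bag, so the decomposition is invalid.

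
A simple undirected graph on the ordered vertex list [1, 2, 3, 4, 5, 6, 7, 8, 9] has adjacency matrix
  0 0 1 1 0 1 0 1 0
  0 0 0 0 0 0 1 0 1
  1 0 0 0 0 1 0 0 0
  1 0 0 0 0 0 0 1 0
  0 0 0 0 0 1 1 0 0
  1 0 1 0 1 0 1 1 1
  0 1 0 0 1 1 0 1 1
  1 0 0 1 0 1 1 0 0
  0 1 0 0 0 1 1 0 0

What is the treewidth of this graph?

A width-2 tree decomposition is:
Bags: B1 = {6, 7, 8}  B2 = {1, 6, 8}  B3 = {6, 7, 9}  B4 = {5, 6, 7}  B5 = {1, 3, 6}  B6 = {2, 7, 9}  B7 = {1, 4, 8}
Tree: B1–B2, B1–B3, B1–B4, B2–B5, B3–B6, B2–B7
Each bag holds 3 vertices, so the decomposition has width 2, which upper-bounds the treewidth. Conversely, {2, 7, 9} is a clique of size 3, and the vertices of any clique must share a bag in every tree decomposition; so some bag has ≥ 3 vertices and tw(G) ≥ 2. The upper and lower bounds meet at 2, so that is the treewidth.

2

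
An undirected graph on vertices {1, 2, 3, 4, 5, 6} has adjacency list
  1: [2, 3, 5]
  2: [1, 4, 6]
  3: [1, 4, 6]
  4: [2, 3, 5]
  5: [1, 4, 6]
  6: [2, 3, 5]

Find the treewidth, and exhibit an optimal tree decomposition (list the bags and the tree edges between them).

The largest bag has 4 vertices, giving width 3; this decomposition certifies tw(G) ≤ 3. For the lower bound: the 4 vertex sets {2,6}, {1,5}, {4}, {3} are disjoint, each induces a connected subgraph, and every pair is joined by at least one edge of G. Contracting each set to a single vertex therefore yields K_{4} as a minor, and since treewidth is minor-monotone, tw(G) ≥ tw(K_{4}) = 3. The upper and lower bounds meet at 3, so that is the treewidth.

Treewidth 3.
Bags: B1 = {1, 2, 4, 6}  B2 = {1, 4, 5, 6}  B3 = {1, 3, 4, 6}
Tree: B1–B2, B2–B3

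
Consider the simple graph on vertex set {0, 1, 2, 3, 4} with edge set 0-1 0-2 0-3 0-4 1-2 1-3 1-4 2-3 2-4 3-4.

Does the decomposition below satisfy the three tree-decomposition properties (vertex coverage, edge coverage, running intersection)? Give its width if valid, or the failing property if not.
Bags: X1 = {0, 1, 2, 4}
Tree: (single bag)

A tree decomposition must satisfy three properties: every vertex lies in some bag; for every edge, both endpoints lie together in some bag; and for every vertex, the bags containing it form a connected subtree. Here vertex 3 appears in no bag, so the decomposition is invalid.

No — vertex 3 appears in no bag.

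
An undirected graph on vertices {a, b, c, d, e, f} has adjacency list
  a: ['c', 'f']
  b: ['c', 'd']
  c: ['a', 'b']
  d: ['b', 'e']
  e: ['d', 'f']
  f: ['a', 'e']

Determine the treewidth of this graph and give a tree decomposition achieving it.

Treewidth 2.
One such decomposition:
Bags: B1 = {d, e, f}  B2 = {b, d, f}  B3 = {b, c, f}  B4 = {a, c, f}
Tree: B1–B2, B2–B3, B3–B4

Every bag has size at most 3, so the width is 3 − 1 = 2 and tw(G) ≤ 2. The edges f–e–d–b–c–a–f form a cycle, so G is not a tree and its treewidth is at least 2. Therefore the treewidth is 2.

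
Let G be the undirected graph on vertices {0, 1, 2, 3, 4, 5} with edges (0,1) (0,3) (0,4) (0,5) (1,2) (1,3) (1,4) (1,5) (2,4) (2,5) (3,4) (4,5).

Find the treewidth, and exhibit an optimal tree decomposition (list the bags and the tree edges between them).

Every bag has size at most 4, so the width is 4 − 1 = 3 and tw(G) ≤ 3. On the other hand G contains the 4-clique {0, 1, 3, 4}. A clique must lie in a single bag of any decomposition, so no decomposition can have width below 3. Combining the bounds, tw(G) = 3.

Treewidth 3.
One such decomposition:
Bags: B1 = {0, 1, 4, 5}  B2 = {0, 1, 3, 4}  B3 = {1, 2, 4, 5}
Tree: B1–B2, B1–B3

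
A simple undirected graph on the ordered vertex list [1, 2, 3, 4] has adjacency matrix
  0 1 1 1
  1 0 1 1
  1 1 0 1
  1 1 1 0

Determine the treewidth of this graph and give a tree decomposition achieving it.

A single bag containing all 4 vertices is trivially a valid decomposition of width 3. Conversely, {1, 2, 3, 4} is a clique of size 4, and the vertices of any clique must share a bag in every tree decomposition; so some bag has ≥ 4 vertices and tw(G) ≥ 3. Therefore the treewidth is 3.

Treewidth 3.
One such decomposition:
Bags: B1 = {1, 2, 3, 4}
Tree: (single bag)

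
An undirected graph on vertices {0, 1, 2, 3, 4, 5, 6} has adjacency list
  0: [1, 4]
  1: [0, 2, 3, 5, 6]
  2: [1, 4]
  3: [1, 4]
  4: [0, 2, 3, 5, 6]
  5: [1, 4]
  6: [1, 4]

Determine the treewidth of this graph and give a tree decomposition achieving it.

Treewidth 2.
Bags: B1 = {1, 4, 6}  B2 = {1, 4, 5}  B3 = {1, 2, 4}  B4 = {0, 1, 4}  B5 = {1, 3, 4}
Tree: B1–B2, B2–B3, B3–B4, B4–B5

The largest bag has 3 vertices, giving width 2; this decomposition certifies tw(G) ≤ 2. For the lower bound, G contains the cycle 1–6–4–5–1, so G is not a forest; only forests have treewidth ≤ 1, hence tw(G) ≥ 2. Therefore the treewidth is 2.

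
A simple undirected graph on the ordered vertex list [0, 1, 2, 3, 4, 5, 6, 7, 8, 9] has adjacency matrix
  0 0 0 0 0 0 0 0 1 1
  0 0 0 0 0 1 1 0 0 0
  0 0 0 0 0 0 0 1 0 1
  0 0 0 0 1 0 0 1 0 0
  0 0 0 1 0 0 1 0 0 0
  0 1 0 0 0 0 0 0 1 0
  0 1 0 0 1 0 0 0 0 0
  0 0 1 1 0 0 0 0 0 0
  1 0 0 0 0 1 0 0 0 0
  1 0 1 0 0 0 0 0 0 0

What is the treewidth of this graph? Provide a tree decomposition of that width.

The largest bag has 3 vertices, giving width 2; this decomposition certifies tw(G) ≤ 2. Since 9–0–8–5–1–6–4–3–7–2–9 is a cycle in G, G is not acyclic. Forests are exactly the graphs of treewidth ≤ 1, so tw(G) ≥ 2. Therefore the treewidth is 2.

Treewidth 2.
One optimal decomposition is:
Bags: B1 = {0, 8, 9}  B2 = {5, 8, 9}  B3 = {1, 5, 9}  B4 = {1, 6, 9}  B5 = {4, 6, 9}  B6 = {3, 4, 9}  B7 = {3, 7, 9}  B8 = {2, 7, 9}
Tree: B1–B2, B2–B3, B3–B4, B4–B5, B5–B6, B6–B7, B7–B8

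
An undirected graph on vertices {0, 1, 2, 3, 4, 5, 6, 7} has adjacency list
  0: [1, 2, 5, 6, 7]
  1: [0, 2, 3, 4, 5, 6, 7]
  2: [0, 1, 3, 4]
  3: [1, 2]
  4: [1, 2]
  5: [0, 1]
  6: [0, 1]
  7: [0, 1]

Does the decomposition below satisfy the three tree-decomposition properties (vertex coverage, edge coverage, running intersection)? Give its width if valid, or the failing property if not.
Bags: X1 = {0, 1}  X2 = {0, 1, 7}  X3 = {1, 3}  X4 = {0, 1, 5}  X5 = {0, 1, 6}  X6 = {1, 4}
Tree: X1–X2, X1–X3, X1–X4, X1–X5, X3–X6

No — vertex 2 appears in no bag.

A tree decomposition must satisfy three properties: every vertex lies in some bag; for every edge, both endpoints lie together in some bag; and for every vertex, the bags containing it form a connected subtree. Here vertex 2 appears in no bag, so the decomposition is invalid.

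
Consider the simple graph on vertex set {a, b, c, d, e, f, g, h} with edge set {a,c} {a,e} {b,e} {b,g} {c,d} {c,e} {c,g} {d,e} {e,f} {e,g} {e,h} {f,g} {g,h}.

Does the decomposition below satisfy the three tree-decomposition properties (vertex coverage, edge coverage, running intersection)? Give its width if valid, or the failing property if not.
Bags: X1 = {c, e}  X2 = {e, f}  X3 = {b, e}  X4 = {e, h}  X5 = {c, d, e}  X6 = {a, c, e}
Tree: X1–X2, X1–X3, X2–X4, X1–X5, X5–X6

No — vertex g appears in no bag.

A tree decomposition must satisfy three properties: every vertex lies in some bag; for every edge, both endpoints lie together in some bag; and for every vertex, the bags containing it form a connected subtree. Here vertex g appears in no bag, so the decomposition is invalid.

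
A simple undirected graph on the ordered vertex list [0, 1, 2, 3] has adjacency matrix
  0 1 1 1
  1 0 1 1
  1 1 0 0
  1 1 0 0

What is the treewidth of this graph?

2

A width-2 tree decomposition is:
Bags: B1 = {0, 1, 2}  B2 = {0, 1, 3}
Tree: B1–B2
Each bag holds 3 vertices, so the decomposition has width 2, which upper-bounds the treewidth. Conversely, {0, 1, 2} is a clique of size 3, and the vertices of any clique must share a bag in every tree decomposition; so some bag has ≥ 3 vertices and tw(G) ≥ 2. The upper and lower bounds meet at 2, so that is the treewidth.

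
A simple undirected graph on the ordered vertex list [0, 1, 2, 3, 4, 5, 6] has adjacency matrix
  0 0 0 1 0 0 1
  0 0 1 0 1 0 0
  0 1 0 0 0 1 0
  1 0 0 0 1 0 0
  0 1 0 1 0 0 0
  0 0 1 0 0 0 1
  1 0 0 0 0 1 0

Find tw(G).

A width-2 tree decomposition is:
Bags: B1 = {1, 2, 4}  B2 = {2, 3, 4}  B3 = {0, 2, 3}  B4 = {0, 2, 6}  B5 = {2, 5, 6}
Tree: B1–B2, B2–B3, B3–B4, B4–B5
Each bag holds 3 vertices, so the decomposition has width 2, which upper-bounds the treewidth. The edges 2–1–4–3–0–6–5–2 form a cycle, so G is not a tree and its treewidth is at least 2. Hence tw(G) = 2 exactly.

2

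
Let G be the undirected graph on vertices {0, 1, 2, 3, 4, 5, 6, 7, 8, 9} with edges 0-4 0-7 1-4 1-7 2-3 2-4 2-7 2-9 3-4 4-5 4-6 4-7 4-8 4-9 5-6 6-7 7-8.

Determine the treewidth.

A width-2 tree decomposition is:
Bags: B1 = {4, 6, 7}  B2 = {4, 7, 8}  B3 = {4, 5, 6}  B4 = {1, 4, 7}  B5 = {0, 4, 7}  B6 = {2, 4, 7}  B7 = {2, 3, 4}  B8 = {2, 4, 9}
Tree: B1–B2, B1–B3, B1–B4, B2–B5, B4–B6, B6–B7, B7–B8
Each bag holds 3 vertices, so the decomposition has width 2, which upper-bounds the treewidth. For the lower bound, the 3 vertices {2, 4, 9} are pairwise adjacent, and any tree decomposition puts a clique entirely inside one bag — forcing width ≥ 2. Combining the bounds, tw(G) = 2.

2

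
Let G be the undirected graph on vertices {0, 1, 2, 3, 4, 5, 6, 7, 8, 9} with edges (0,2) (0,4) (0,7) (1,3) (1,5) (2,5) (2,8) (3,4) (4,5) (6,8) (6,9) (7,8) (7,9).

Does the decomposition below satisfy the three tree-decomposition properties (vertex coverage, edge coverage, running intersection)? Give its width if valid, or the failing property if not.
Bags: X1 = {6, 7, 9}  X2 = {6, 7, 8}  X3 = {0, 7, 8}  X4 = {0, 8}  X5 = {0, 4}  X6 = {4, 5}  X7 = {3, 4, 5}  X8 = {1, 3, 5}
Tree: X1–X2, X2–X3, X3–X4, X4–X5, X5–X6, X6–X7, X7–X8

A tree decomposition must satisfy three properties: every vertex lies in some bag; for every edge, both endpoints lie together in some bag; and for every vertex, the bags containing it form a connected subtree. Here vertex 2 appears in no bag, so the decomposition is invalid.

No — vertex 2 appears in no bag.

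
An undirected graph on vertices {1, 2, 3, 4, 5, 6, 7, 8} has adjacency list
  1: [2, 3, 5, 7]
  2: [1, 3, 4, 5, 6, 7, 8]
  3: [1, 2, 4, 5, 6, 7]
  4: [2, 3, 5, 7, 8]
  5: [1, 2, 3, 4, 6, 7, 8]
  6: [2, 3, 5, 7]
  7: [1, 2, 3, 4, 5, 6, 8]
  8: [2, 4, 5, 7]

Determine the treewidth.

A width-4 tree decomposition is:
Bags: B1 = {2, 3, 4, 5, 7}  B2 = {2, 3, 5, 6, 7}  B3 = {2, 4, 5, 7, 8}  B4 = {1, 2, 3, 5, 7}
Tree: B1–B2, B1–B3, B2–B4
Every bag has size at most 5, so the width is 5 − 1 = 4 and tw(G) ≤ 4. For the lower bound, the 5 vertices {2, 4, 5, 7, 8} are pairwise adjacent, and any tree decomposition puts a clique entirely inside one bag — forcing width ≥ 4. Combining the bounds, tw(G) = 4.

4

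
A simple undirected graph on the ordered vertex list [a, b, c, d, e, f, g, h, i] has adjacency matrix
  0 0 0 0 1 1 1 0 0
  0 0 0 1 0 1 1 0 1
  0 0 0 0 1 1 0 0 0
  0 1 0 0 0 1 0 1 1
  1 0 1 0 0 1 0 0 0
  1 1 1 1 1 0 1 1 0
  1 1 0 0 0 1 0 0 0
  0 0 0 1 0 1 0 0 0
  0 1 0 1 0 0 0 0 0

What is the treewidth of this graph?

A width-2 tree decomposition is:
Bags: B1 = {b, d, i}  B2 = {b, d, f}  B3 = {b, f, g}  B4 = {a, f, g}  B5 = {a, e, f}  B6 = {c, e, f}  B7 = {d, f, h}
Tree: B1–B2, B2–B3, B3–B4, B4–B5, B5–B6, B2–B7
Each bag holds 3 vertices, so the decomposition has width 2, which upper-bounds the treewidth. For the lower bound, the 3 vertices {d, f, h} are pairwise adjacent, and any tree decomposition puts a clique entirely inside one bag — forcing width ≥ 2. The upper and lower bounds meet at 2, so that is the treewidth.

2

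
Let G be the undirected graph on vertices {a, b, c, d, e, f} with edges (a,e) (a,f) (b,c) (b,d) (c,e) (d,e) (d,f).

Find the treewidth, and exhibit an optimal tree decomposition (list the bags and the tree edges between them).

Treewidth 2.
One optimal decomposition is:
Bags: B1 = {a, e, f}  B2 = {d, e, f}  B3 = {c, d, e}  B4 = {b, c, d}
Tree: B1–B2, B2–B3, B3–B4

Each bag holds 3 vertices, so the decomposition has width 2, which upper-bounds the treewidth. The edges a–f–d–e–a form a cycle, so G is not a tree and its treewidth is at least 2. Hence tw(G) = 2 exactly.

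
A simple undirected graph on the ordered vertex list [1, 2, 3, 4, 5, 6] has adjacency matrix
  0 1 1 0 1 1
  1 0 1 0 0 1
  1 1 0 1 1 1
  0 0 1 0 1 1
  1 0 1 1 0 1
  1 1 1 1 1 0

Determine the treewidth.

3

A width-3 tree decomposition is:
Bags: B1 = {1, 3, 5, 6}  B2 = {1, 2, 3, 6}  B3 = {3, 4, 5, 6}
Tree: B1–B2, B1–B3
Every bag has size at most 4, so the width is 4 − 1 = 3 and tw(G) ≤ 3. On the other hand G contains the 4-clique {1, 2, 3, 6}. A clique must lie in a single bag of any decomposition, so no decomposition can have width below 3. Hence tw(G) = 3 exactly.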